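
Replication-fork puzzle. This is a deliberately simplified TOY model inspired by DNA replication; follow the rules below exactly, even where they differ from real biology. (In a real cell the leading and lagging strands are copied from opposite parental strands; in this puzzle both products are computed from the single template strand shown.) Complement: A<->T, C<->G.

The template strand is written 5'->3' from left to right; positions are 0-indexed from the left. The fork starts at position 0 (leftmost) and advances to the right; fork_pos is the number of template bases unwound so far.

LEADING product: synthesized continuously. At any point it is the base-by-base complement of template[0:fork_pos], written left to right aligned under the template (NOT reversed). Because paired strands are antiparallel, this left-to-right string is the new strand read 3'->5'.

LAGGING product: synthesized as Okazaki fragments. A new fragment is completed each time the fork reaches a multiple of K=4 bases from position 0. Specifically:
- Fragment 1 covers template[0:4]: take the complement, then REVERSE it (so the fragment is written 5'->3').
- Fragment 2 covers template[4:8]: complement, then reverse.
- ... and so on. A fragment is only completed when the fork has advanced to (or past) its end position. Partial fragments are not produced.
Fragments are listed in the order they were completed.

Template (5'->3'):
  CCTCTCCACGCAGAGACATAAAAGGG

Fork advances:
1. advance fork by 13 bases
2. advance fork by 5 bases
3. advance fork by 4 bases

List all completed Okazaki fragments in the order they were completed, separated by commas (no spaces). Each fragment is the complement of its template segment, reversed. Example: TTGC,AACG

Answer: GAGG,TGGA,TGCG,TCTC,TATG

Derivation:
Step 1: advance 13 -> fork_pos = 0 + 13 = 13. Reached multiple(s) of 4: 4, 8, 12 -> fragments 1-3 completed (3 total).
Step 2: advance 5 -> fork_pos = 13 + 5 = 18. Reached multiple(s) of 4: 16 -> fragment 4 completed (4 total).
Step 3: advance 4 -> fork_pos = 18 + 4 = 22. Reached multiple(s) of 4: 20 -> fragment 5 completed (5 total).
Final fork_pos = 22, so 5 fragment(s) are complete. Build each: template segment -> complement -> reverse.
Fragment 1: template[0:4] = CCTC -> complement GGAG -> reversed GAGG
Fragment 2: template[4:8] = TCCA -> complement AGGT -> reversed TGGA
Fragment 3: template[8:12] = CGCA -> complement GCGT -> reversed TGCG
Fragment 4: template[12:16] = GAGA -> complement CTCT -> reversed TCTC
Fragment 5: template[16:20] = CATA -> complement GTAT -> reversed TATG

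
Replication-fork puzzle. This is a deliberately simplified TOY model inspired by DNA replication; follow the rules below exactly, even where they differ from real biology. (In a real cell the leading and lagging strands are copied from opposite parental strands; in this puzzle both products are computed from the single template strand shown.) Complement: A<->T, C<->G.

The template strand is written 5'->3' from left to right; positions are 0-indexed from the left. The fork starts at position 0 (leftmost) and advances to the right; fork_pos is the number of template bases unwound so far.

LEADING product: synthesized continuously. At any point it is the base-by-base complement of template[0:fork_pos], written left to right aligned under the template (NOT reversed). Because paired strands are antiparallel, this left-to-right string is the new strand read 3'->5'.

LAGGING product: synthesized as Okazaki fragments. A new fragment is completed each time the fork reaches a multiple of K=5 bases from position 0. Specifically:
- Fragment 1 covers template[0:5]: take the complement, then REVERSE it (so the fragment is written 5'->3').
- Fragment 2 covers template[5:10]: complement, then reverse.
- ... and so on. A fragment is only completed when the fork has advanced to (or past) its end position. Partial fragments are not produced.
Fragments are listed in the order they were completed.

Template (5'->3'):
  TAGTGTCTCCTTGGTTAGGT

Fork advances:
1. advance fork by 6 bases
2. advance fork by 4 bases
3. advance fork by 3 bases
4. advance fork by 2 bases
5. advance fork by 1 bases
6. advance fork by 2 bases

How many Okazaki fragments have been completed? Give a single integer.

Answer: 3

Derivation:
Step 1: advance 6 -> fork_pos = 0 + 6 = 6. Reached multiple(s) of 5: 5 -> fragment 1 completed (1 total).
Step 2: advance 4 -> fork_pos = 6 + 4 = 10. Reached multiple(s) of 5: 10 -> fragment 2 completed (2 total).
Step 3: advance 3 -> fork_pos = 10 + 3 = 13. Next multiple of 5 is 15 (not reached); still 2 fragment(s).
Step 4: advance 2 -> fork_pos = 13 + 2 = 15. Reached multiple(s) of 5: 15 -> fragment 3 completed (3 total).
Step 5: advance 1 -> fork_pos = 15 + 1 = 16. Next multiple of 5 is 20 (not reached); still 3 fragment(s).
Step 6: advance 2 -> fork_pos = 16 + 2 = 18. Next multiple of 5 is 20 (not reached); still 3 fragment(s).
Check: final fork_pos = 18; the multiples of 5 that are <= 18 are 5..15 -> 18 // 5 = 3 completed fragment(s).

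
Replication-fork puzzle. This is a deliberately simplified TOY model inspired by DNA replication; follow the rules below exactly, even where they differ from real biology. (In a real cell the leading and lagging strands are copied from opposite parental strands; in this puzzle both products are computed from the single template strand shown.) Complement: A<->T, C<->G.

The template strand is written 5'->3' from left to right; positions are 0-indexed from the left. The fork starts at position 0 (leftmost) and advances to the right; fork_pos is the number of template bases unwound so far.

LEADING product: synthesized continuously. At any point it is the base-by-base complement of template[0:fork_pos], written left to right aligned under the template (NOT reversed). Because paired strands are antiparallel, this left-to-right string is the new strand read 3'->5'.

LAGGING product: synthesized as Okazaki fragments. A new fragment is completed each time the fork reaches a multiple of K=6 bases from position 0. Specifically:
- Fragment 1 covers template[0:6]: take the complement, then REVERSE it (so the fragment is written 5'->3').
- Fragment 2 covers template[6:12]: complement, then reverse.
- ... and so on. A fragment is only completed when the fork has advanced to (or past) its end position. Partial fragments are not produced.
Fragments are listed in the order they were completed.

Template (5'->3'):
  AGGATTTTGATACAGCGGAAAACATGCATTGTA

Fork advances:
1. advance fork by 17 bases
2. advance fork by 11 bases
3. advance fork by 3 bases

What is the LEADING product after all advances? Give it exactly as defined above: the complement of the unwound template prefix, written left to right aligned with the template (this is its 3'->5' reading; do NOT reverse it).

Answer: TCCTAAAACTATGTCGCCTTTTGTACGTAAC

Derivation:
Step 1: advance 17 -> fork_pos = 0 + 17 = 17.
Step 2: advance 11 -> fork_pos = 17 + 11 = 28.
Step 3: advance 3 -> fork_pos = 28 + 3 = 31.
Unwound prefix: template[0:31] = AGGATTTTGATACAGCGGAAAACATGCATTG
Complement it base by base (A<->T, C<->G), keeping left-to-right order:
  [0:5] AGGAT -> TCCTA
  [5:10] TTTGA -> AAACT
  [10:15] TACAG -> ATGTC
  [15:20] CGGAA -> GCCTT
  [20:25] AACAT -> TTGTA
  [25:30] GCATT -> CGTAA
  [30:31] G -> C
Concatenate: TCCTAAAACTATGTCGCCTTTTGTACGTAAC (length 31; written aligned with the template, i.e. 3'->5').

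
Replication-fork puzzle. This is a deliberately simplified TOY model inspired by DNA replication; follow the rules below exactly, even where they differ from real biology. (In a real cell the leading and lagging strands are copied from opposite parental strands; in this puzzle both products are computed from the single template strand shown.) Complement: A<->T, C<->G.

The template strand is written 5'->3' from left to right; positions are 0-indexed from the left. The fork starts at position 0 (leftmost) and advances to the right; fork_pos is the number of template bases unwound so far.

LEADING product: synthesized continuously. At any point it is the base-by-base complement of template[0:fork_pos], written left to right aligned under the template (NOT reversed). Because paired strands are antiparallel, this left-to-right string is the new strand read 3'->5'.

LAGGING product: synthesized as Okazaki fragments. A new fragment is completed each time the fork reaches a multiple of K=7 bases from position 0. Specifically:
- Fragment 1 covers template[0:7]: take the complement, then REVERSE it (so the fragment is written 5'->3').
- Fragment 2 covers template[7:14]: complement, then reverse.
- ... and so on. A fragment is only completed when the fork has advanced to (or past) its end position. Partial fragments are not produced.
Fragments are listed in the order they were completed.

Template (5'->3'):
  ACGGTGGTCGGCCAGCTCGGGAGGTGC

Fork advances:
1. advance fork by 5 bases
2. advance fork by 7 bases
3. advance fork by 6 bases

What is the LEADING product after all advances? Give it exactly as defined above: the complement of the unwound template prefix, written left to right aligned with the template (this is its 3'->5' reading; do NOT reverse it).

Answer: TGCCACCAGCCGGTCGAG

Derivation:
Step 1: advance 5 -> fork_pos = 0 + 5 = 5.
Step 2: advance 7 -> fork_pos = 5 + 7 = 12.
Step 3: advance 6 -> fork_pos = 12 + 6 = 18.
Unwound prefix: template[0:18] = ACGGTGGTCGGCCAGCTC
Complement it base by base (A<->T, C<->G), keeping left-to-right order:
  [0:5] ACGGT -> TGCCA
  [5:10] GGTCG -> CCAGC
  [10:15] GCCAG -> CGGTC
  [15:18] CTC -> GAG
Concatenate: TGCCACCAGCCGGTCGAG (length 18; written aligned with the template, i.e. 3'->5').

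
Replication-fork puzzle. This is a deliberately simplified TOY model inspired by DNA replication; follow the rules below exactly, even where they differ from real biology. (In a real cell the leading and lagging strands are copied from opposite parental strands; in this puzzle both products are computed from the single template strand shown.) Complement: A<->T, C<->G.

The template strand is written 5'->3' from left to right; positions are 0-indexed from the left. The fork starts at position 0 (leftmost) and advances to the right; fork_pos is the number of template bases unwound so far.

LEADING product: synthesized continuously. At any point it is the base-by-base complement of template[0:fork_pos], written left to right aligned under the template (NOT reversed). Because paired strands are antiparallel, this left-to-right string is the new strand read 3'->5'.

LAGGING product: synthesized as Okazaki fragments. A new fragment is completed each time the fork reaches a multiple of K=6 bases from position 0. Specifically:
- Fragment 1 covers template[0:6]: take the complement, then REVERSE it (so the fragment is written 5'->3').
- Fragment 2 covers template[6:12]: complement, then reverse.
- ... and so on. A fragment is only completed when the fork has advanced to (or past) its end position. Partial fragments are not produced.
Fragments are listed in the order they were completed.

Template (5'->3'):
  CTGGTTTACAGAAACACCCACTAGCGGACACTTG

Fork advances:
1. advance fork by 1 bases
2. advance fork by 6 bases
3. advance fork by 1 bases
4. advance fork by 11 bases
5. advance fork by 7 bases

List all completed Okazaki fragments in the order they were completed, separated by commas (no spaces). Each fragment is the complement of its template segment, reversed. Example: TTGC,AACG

Step 1: advance 1 -> fork_pos = 0 + 1 = 1. Next multiple of 6 is 6 (not reached); still 0 fragment(s).
Step 2: advance 6 -> fork_pos = 1 + 6 = 7. Reached multiple(s) of 6: 6 -> fragment 1 completed (1 total).
Step 3: advance 1 -> fork_pos = 7 + 1 = 8. Next multiple of 6 is 12 (not reached); still 1 fragment(s).
Step 4: advance 11 -> fork_pos = 8 + 11 = 19. Reached multiple(s) of 6: 12, 18 -> fragments 2-3 completed (3 total).
Step 5: advance 7 -> fork_pos = 19 + 7 = 26. Reached multiple(s) of 6: 24 -> fragment 4 completed (4 total).
Final fork_pos = 26, so 4 fragment(s) are complete. Build each: template segment -> complement -> reverse.
Fragment 1: template[0:6] = CTGGTT -> complement GACCAA -> reversed AACCAG
Fragment 2: template[6:12] = TACAGA -> complement ATGTCT -> reversed TCTGTA
Fragment 3: template[12:18] = AACACC -> complement TTGTGG -> reversed GGTGTT
Fragment 4: template[18:24] = CACTAG -> complement GTGATC -> reversed CTAGTG

Answer: AACCAG,TCTGTA,GGTGTT,CTAGTG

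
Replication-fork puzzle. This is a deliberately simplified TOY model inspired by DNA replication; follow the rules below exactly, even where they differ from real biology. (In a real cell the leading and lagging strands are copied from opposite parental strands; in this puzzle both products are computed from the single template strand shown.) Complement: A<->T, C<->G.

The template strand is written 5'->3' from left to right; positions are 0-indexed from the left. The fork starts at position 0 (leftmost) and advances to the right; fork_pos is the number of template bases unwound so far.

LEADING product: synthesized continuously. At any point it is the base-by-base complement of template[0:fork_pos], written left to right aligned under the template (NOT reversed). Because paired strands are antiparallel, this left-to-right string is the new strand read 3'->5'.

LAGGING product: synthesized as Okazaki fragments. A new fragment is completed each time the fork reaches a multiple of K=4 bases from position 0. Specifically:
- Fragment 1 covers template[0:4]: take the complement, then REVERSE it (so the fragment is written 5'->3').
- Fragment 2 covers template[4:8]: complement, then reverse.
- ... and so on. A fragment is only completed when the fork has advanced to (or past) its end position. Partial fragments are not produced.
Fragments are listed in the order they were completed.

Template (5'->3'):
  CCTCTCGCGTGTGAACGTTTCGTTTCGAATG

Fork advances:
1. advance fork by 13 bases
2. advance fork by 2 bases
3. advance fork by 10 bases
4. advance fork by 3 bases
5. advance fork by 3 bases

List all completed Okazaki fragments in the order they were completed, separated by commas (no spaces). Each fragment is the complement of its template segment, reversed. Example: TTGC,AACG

Step 1: advance 13 -> fork_pos = 0 + 13 = 13. Reached multiple(s) of 4: 4, 8, 12 -> fragments 1-3 completed (3 total).
Step 2: advance 2 -> fork_pos = 13 + 2 = 15. Next multiple of 4 is 16 (not reached); still 3 fragment(s).
Step 3: advance 10 -> fork_pos = 15 + 10 = 25. Reached multiple(s) of 4: 16, 20, 24 -> fragments 4-6 completed (6 total).
Step 4: advance 3 -> fork_pos = 25 + 3 = 28. Reached multiple(s) of 4: 28 -> fragment 7 completed (7 total).
Step 5: advance 3 -> fork_pos = 28 + 3 = 31. Next multiple of 4 is 32 (not reached); still 7 fragment(s).
Final fork_pos = 31, so 7 fragment(s) are complete. Build each: template segment -> complement -> reverse.
Fragment 1: template[0:4] = CCTC -> complement GGAG -> reversed GAGG
Fragment 2: template[4:8] = TCGC -> complement AGCG -> reversed GCGA
Fragment 3: template[8:12] = GTGT -> complement CACA -> reversed ACAC
Fragment 4: template[12:16] = GAAC -> complement CTTG -> reversed GTTC
Fragment 5: template[16:20] = GTTT -> complement CAAA -> reversed AAAC
Fragment 6: template[20:24] = CGTT -> complement GCAA -> reversed AACG
Fragment 7: template[24:28] = TCGA -> complement AGCT -> reversed TCGA

Answer: GAGG,GCGA,ACAC,GTTC,AAAC,AACG,TCGA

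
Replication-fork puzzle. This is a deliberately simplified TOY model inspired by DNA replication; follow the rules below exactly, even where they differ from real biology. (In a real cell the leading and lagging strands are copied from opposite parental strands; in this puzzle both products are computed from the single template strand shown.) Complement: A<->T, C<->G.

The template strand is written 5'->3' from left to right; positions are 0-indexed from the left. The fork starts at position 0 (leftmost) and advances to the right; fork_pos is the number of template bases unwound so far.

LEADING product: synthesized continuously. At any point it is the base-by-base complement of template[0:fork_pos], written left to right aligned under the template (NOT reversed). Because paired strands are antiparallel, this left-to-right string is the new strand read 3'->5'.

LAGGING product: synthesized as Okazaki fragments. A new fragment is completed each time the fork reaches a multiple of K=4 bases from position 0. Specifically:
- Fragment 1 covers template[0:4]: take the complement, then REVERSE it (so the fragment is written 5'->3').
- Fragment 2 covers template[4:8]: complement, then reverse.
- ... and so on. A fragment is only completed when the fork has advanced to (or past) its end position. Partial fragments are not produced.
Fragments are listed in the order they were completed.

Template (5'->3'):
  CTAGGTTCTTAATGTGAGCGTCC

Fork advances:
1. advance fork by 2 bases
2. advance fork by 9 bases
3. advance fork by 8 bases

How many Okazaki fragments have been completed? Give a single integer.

Answer: 4

Derivation:
Step 1: advance 2 -> fork_pos = 0 + 2 = 2. Next multiple of 4 is 4 (not reached); still 0 fragment(s).
Step 2: advance 9 -> fork_pos = 2 + 9 = 11. Reached multiple(s) of 4: 4, 8 -> fragments 1-2 completed (2 total).
Step 3: advance 8 -> fork_pos = 11 + 8 = 19. Reached multiple(s) of 4: 12, 16 -> fragments 3-4 completed (4 total).
Check: final fork_pos = 19; the multiples of 4 that are <= 19 are 4..16 -> 19 // 4 = 4 completed fragment(s).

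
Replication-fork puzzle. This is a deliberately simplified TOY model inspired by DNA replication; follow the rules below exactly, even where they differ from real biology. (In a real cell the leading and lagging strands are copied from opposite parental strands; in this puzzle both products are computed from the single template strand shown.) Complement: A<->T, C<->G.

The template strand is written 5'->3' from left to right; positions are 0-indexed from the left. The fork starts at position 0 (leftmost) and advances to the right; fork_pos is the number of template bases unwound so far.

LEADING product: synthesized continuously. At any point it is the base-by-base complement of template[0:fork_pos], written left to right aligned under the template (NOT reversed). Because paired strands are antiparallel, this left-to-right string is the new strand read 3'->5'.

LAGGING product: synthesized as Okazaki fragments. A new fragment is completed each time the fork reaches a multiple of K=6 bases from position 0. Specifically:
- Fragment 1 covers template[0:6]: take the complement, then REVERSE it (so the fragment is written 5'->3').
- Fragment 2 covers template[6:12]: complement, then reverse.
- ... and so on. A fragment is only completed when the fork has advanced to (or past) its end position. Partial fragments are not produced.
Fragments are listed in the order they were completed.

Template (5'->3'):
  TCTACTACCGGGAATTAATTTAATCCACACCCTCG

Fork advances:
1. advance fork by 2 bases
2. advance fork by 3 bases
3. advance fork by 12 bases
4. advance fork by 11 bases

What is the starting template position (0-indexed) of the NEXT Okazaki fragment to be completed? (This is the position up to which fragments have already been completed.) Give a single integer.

Step 1: advance 2 -> fork_pos = 0 + 2 = 2. Next multiple of 6 is 6 (not reached); still 0 fragment(s).
Step 2: advance 3 -> fork_pos = 2 + 3 = 5. Next multiple of 6 is 6 (not reached); still 0 fragment(s).
Step 3: advance 12 -> fork_pos = 5 + 12 = 17. Reached multiple(s) of 6: 6, 12 -> fragments 1-2 completed (2 total).
Step 4: advance 11 -> fork_pos = 17 + 11 = 28. Reached multiple(s) of 6: 18, 24 -> fragments 3-4 completed (4 total).
4 fragment(s) completed, covering template[0:24] (4 x 6 = 24). The next fragment, fragment 5, covers template[24:30], so it starts at position 24.

Answer: 24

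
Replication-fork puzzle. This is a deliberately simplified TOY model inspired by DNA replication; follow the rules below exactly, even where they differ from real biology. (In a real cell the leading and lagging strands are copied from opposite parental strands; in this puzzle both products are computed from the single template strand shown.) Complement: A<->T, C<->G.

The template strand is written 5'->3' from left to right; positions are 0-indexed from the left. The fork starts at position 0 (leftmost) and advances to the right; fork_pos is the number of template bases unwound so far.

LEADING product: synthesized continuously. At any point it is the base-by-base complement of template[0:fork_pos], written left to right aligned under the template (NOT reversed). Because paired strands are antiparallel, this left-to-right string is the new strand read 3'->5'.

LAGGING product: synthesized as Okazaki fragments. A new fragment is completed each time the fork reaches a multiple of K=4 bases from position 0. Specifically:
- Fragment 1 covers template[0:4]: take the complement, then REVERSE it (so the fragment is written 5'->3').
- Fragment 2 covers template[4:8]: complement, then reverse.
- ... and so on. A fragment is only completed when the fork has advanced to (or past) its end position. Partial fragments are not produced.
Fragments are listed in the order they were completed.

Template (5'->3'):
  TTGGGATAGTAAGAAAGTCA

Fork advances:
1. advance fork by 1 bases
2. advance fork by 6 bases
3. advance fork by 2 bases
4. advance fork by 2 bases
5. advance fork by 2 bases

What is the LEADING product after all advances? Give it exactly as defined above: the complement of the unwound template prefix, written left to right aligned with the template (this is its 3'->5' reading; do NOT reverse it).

Answer: AACCCTATCATTC

Derivation:
Step 1: advance 1 -> fork_pos = 0 + 1 = 1.
Step 2: advance 6 -> fork_pos = 1 + 6 = 7.
Step 3: advance 2 -> fork_pos = 7 + 2 = 9.
Step 4: advance 2 -> fork_pos = 9 + 2 = 11.
Step 5: advance 2 -> fork_pos = 11 + 2 = 13.
Unwound prefix: template[0:13] = TTGGGATAGTAAG
Complement it base by base (A<->T, C<->G), keeping left-to-right order:
  [0:5] TTGGG -> AACCC
  [5:10] ATAGT -> TATCA
  [10:13] AAG -> TTC
Concatenate: AACCCTATCATTC (length 13; written aligned with the template, i.e. 3'->5').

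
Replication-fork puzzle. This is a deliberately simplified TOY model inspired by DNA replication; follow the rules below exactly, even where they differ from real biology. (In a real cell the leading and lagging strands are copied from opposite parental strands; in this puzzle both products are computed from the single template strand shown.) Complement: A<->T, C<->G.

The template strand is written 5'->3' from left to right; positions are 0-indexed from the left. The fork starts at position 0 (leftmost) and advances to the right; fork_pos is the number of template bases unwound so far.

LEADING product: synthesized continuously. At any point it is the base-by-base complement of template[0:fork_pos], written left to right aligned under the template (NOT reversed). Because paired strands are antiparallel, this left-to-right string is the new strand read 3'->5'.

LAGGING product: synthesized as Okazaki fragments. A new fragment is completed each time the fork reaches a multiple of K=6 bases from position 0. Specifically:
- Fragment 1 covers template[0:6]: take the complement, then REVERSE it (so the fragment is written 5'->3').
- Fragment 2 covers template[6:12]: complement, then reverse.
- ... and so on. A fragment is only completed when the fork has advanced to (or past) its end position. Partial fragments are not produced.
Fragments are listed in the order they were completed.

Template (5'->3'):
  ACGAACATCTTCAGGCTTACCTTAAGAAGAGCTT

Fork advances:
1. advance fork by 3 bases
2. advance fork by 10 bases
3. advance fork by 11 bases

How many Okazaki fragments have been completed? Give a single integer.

Answer: 4

Derivation:
Step 1: advance 3 -> fork_pos = 0 + 3 = 3. Next multiple of 6 is 6 (not reached); still 0 fragment(s).
Step 2: advance 10 -> fork_pos = 3 + 10 = 13. Reached multiple(s) of 6: 6, 12 -> fragments 1-2 completed (2 total).
Step 3: advance 11 -> fork_pos = 13 + 11 = 24. Reached multiple(s) of 6: 18, 24 -> fragments 3-4 completed (4 total).
Check: final fork_pos = 24; the multiples of 6 that are <= 24 are 6..24 -> 24 // 6 = 4 completed fragment(s).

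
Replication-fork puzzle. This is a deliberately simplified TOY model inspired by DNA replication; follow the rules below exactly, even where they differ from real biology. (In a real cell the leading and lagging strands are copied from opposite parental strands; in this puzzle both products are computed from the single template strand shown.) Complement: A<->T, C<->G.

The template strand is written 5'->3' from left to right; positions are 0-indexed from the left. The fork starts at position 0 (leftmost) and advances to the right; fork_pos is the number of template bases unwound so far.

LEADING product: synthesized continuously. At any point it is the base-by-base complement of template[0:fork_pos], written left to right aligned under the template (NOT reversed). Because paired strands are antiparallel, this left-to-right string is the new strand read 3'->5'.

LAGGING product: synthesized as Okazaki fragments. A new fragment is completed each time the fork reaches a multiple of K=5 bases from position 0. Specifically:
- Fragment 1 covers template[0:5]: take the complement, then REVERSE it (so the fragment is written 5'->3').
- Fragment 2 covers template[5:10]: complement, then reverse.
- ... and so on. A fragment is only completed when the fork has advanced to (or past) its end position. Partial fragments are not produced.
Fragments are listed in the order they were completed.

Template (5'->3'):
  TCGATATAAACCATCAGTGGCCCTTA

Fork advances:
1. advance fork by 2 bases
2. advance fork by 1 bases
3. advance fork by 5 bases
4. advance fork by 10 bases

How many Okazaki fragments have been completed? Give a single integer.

Step 1: advance 2 -> fork_pos = 0 + 2 = 2. Next multiple of 5 is 5 (not reached); still 0 fragment(s).
Step 2: advance 1 -> fork_pos = 2 + 1 = 3. Next multiple of 5 is 5 (not reached); still 0 fragment(s).
Step 3: advance 5 -> fork_pos = 3 + 5 = 8. Reached multiple(s) of 5: 5 -> fragment 1 completed (1 total).
Step 4: advance 10 -> fork_pos = 8 + 10 = 18. Reached multiple(s) of 5: 10, 15 -> fragments 2-3 completed (3 total).
Check: final fork_pos = 18; the multiples of 5 that are <= 18 are 5..15 -> 18 // 5 = 3 completed fragment(s).

Answer: 3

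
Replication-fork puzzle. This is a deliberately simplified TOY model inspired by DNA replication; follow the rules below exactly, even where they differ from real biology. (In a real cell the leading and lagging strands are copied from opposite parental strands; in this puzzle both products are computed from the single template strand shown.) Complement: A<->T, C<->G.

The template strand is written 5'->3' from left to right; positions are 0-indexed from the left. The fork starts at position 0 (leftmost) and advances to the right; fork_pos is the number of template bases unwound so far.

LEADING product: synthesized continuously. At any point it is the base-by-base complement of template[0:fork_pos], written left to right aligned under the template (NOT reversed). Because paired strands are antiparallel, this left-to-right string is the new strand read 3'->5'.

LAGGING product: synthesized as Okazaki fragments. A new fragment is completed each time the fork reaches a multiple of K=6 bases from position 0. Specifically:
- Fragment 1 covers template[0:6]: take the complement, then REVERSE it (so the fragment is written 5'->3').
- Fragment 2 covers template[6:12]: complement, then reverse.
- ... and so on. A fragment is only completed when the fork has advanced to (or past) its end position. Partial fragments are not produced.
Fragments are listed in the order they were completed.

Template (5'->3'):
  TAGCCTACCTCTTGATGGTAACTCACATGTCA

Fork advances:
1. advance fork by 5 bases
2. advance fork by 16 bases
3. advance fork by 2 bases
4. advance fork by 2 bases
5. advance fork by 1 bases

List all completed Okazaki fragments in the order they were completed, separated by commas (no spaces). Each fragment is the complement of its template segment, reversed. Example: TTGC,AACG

Step 1: advance 5 -> fork_pos = 0 + 5 = 5. Next multiple of 6 is 6 (not reached); still 0 fragment(s).
Step 2: advance 16 -> fork_pos = 5 + 16 = 21. Reached multiple(s) of 6: 6, 12, 18 -> fragments 1-3 completed (3 total).
Step 3: advance 2 -> fork_pos = 21 + 2 = 23. Next multiple of 6 is 24 (not reached); still 3 fragment(s).
Step 4: advance 2 -> fork_pos = 23 + 2 = 25. Reached multiple(s) of 6: 24 -> fragment 4 completed (4 total).
Step 5: advance 1 -> fork_pos = 25 + 1 = 26. Next multiple of 6 is 30 (not reached); still 4 fragment(s).
Final fork_pos = 26, so 4 fragment(s) are complete. Build each: template segment -> complement -> reverse.
Fragment 1: template[0:6] = TAGCCT -> complement ATCGGA -> reversed AGGCTA
Fragment 2: template[6:12] = ACCTCT -> complement TGGAGA -> reversed AGAGGT
Fragment 3: template[12:18] = TGATGG -> complement ACTACC -> reversed CCATCA
Fragment 4: template[18:24] = TAACTC -> complement ATTGAG -> reversed GAGTTA

Answer: AGGCTA,AGAGGT,CCATCA,GAGTTA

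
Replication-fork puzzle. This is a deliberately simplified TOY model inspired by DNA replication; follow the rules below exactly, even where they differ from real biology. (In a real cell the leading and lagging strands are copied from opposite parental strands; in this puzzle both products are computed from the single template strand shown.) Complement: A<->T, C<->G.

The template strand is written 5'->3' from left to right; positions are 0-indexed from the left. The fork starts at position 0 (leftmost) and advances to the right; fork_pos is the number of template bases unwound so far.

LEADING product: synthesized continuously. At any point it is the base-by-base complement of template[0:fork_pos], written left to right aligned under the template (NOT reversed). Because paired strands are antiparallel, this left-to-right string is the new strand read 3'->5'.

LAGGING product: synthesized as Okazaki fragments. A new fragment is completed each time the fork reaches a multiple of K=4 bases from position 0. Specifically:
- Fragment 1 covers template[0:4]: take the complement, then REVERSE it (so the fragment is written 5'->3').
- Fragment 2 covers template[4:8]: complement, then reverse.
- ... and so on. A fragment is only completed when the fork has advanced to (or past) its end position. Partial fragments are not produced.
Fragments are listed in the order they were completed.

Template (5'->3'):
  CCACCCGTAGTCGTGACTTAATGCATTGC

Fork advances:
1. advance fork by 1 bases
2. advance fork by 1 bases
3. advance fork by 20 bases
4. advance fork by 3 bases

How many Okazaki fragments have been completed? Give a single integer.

Step 1: advance 1 -> fork_pos = 0 + 1 = 1. Next multiple of 4 is 4 (not reached); still 0 fragment(s).
Step 2: advance 1 -> fork_pos = 1 + 1 = 2. Next multiple of 4 is 4 (not reached); still 0 fragment(s).
Step 3: advance 20 -> fork_pos = 2 + 20 = 22. Reached multiple(s) of 4: 4, 8, 12, 16, 20 -> fragments 1-5 completed (5 total).
Step 4: advance 3 -> fork_pos = 22 + 3 = 25. Reached multiple(s) of 4: 24 -> fragment 6 completed (6 total).
Check: final fork_pos = 25; the multiples of 4 that are <= 25 are 4..24 -> 25 // 4 = 6 completed fragment(s).

Answer: 6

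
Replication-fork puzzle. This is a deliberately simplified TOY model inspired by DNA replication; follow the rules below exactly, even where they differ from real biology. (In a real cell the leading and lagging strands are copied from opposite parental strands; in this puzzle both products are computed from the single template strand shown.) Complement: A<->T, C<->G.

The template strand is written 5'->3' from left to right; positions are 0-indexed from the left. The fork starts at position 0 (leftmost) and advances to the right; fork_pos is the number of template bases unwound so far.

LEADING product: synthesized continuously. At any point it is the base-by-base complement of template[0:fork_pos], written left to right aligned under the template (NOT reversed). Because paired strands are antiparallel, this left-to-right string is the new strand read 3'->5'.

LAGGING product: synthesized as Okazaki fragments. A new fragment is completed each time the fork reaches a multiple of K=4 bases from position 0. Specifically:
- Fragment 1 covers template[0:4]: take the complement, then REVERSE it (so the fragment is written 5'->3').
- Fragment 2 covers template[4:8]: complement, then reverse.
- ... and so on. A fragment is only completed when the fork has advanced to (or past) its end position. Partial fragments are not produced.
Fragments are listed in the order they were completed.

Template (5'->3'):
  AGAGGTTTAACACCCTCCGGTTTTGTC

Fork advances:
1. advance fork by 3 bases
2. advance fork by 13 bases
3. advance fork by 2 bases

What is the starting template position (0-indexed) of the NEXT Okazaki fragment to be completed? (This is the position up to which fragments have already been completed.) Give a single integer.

Step 1: advance 3 -> fork_pos = 0 + 3 = 3. Next multiple of 4 is 4 (not reached); still 0 fragment(s).
Step 2: advance 13 -> fork_pos = 3 + 13 = 16. Reached multiple(s) of 4: 4, 8, 12, 16 -> fragments 1-4 completed (4 total).
Step 3: advance 2 -> fork_pos = 16 + 2 = 18. Next multiple of 4 is 20 (not reached); still 4 fragment(s).
4 fragment(s) completed, covering template[0:16] (4 x 4 = 16). The next fragment, fragment 5, covers template[16:20], so it starts at position 16.

Answer: 16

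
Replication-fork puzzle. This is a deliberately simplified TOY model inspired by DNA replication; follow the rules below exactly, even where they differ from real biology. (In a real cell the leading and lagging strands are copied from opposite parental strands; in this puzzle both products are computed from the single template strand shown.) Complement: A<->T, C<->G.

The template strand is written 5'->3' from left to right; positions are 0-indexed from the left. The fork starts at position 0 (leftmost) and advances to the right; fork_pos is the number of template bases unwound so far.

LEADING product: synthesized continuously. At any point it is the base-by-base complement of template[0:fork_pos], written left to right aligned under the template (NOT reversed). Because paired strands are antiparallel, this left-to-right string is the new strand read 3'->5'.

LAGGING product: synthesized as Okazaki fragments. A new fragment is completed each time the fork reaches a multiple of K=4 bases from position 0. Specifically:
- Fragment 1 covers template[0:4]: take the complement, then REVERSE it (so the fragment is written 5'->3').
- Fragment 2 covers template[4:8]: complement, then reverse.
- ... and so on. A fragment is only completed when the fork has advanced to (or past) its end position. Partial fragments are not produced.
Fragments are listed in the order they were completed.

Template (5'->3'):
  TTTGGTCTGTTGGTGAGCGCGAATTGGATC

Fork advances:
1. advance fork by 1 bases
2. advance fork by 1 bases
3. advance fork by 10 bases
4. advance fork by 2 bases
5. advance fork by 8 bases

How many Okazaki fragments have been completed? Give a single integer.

Step 1: advance 1 -> fork_pos = 0 + 1 = 1. Next multiple of 4 is 4 (not reached); still 0 fragment(s).
Step 2: advance 1 -> fork_pos = 1 + 1 = 2. Next multiple of 4 is 4 (not reached); still 0 fragment(s).
Step 3: advance 10 -> fork_pos = 2 + 10 = 12. Reached multiple(s) of 4: 4, 8, 12 -> fragments 1-3 completed (3 total).
Step 4: advance 2 -> fork_pos = 12 + 2 = 14. Next multiple of 4 is 16 (not reached); still 3 fragment(s).
Step 5: advance 8 -> fork_pos = 14 + 8 = 22. Reached multiple(s) of 4: 16, 20 -> fragments 4-5 completed (5 total).
Check: final fork_pos = 22; the multiples of 4 that are <= 22 are 4..20 -> 22 // 4 = 5 completed fragment(s).

Answer: 5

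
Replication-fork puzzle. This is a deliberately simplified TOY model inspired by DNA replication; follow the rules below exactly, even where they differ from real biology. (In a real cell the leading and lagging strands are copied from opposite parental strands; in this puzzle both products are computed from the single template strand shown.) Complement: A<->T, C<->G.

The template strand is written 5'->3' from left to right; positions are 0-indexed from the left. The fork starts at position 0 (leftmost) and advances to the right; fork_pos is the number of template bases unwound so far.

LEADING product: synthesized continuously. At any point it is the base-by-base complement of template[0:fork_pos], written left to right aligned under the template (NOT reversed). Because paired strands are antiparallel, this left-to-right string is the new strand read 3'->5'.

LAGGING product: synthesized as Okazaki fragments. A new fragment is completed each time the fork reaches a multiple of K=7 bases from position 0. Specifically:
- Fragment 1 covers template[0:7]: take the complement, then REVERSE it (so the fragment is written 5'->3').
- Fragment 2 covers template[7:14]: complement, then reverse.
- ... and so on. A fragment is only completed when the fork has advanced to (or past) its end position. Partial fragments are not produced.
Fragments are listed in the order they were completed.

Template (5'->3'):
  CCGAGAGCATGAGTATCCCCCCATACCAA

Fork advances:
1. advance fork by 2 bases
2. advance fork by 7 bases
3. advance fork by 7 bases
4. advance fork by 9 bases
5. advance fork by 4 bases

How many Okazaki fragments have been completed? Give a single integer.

Step 1: advance 2 -> fork_pos = 0 + 2 = 2. Next multiple of 7 is 7 (not reached); still 0 fragment(s).
Step 2: advance 7 -> fork_pos = 2 + 7 = 9. Reached multiple(s) of 7: 7 -> fragment 1 completed (1 total).
Step 3: advance 7 -> fork_pos = 9 + 7 = 16. Reached multiple(s) of 7: 14 -> fragment 2 completed (2 total).
Step 4: advance 9 -> fork_pos = 16 + 9 = 25. Reached multiple(s) of 7: 21 -> fragment 3 completed (3 total).
Step 5: advance 4 -> fork_pos = 25 + 4 = 29. Reached multiple(s) of 7: 28 -> fragment 4 completed (4 total).
Check: final fork_pos = 29; the multiples of 7 that are <= 29 are 7..28 -> 29 // 7 = 4 completed fragment(s).

Answer: 4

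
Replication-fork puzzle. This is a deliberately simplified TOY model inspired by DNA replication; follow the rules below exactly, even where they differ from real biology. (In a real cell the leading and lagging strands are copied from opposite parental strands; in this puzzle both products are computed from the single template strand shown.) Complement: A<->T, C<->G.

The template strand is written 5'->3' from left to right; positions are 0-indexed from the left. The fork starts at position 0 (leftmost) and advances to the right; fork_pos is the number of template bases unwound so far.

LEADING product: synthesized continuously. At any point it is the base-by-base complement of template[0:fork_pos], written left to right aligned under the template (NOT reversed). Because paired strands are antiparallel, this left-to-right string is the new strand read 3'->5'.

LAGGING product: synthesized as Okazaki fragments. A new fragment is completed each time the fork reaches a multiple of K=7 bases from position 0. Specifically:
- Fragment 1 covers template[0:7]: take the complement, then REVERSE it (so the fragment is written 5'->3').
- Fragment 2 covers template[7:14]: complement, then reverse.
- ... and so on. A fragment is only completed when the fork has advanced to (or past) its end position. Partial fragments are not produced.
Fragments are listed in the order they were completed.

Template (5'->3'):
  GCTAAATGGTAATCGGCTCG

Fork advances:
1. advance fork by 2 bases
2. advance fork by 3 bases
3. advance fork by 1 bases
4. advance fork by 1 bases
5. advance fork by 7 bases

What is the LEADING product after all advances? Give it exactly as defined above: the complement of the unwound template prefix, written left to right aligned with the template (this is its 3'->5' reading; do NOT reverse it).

Step 1: advance 2 -> fork_pos = 0 + 2 = 2.
Step 2: advance 3 -> fork_pos = 2 + 3 = 5.
Step 3: advance 1 -> fork_pos = 5 + 1 = 6.
Step 4: advance 1 -> fork_pos = 6 + 1 = 7.
Step 5: advance 7 -> fork_pos = 7 + 7 = 14.
Unwound prefix: template[0:14] = GCTAAATGGTAATC
Complement it base by base (A<->T, C<->G), keeping left-to-right order:
  [0:5] GCTAA -> CGATT
  [5:10] ATGGT -> TACCA
  [10:14] AATC -> TTAG
Concatenate: CGATTTACCATTAG (length 14; written aligned with the template, i.e. 3'->5').

Answer: CGATTTACCATTAG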